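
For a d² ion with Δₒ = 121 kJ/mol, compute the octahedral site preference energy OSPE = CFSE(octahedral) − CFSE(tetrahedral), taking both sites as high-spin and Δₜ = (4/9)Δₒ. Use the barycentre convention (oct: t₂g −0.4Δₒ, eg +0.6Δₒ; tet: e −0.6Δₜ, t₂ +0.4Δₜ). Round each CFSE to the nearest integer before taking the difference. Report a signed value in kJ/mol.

-32

In an octahedral site d² (HS) is t2g^2 e_g^0, giving CFSE(oct) = -0.8Δₒ = -97 kJ/mol.
Tetrahedral: e^2 t2^0, CFSE = 2(−0.6) + 0(+0.4) = -1.2Δₜ = -1.2 × (4/9) × 121 = -65 kJ/mol.
Subtracting, OSPE = -97 − (-65) = -32 kJ/mol.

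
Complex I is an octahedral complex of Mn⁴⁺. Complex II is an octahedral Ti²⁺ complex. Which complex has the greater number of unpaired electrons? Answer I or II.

I

I: Group 7 minus oxidation state +4 gives a d³ configuration for Mn⁴⁺; t₂g³ eg⁰ → 3 unpaired.
II: Ti sits in group 4; removing 2 electrons leaves Ti²⁺ with 4 − 2 = 2 d electrons; t2g^2 e_g^0 → 2 unpaired.
So I has more unpaired electrons.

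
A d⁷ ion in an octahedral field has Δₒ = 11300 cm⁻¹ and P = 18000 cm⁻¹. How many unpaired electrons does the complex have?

3

Since Δₒ = 11300 cm⁻¹ < P = 18000 cm⁻¹, the complex adopts the high-spin configuration.
Configuration: t₂g⁵ eg².
Unpaired electrons: 3.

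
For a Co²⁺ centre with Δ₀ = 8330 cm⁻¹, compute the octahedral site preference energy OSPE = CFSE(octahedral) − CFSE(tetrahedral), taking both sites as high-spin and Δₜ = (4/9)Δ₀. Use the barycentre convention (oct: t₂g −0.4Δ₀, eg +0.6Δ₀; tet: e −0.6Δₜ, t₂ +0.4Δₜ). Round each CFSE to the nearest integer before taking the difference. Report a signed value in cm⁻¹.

Co is in group 9, so Co²⁺ is d⁷ (9 − 2 = 7).
Octahedral (high-spin): t2g^5 e_g^2, CFSE = 5(−0.4) + 2(+0.6) = -0.8Δ₀ = -0.8 × 8330 = -6664 cm⁻¹.
In a tetrahedral site the filling is e^4 t2^3: CFSE(tet) = -1.2Δₜ = -1.2 × (4/9)(8330) = -4443 cm⁻¹.
OSPE = CFSE(oct) − CFSE(tet) = -6664 − (-4443) = -2221 cm⁻¹.

-2221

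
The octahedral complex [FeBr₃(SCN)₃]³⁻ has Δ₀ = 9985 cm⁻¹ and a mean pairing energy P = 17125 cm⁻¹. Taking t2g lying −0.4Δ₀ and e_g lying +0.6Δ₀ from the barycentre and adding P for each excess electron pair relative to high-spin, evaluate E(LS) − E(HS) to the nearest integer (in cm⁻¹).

Ligand charges: 3×(-1) from Br⁻ and 3×(-1) from SCN⁻ sum to -6; with overall charge -3, Fe is +3.
Fe is in group 8, so Fe³⁺ is d⁵ (8 − 3 = 5).
High-spin: t2g^3 e_g^2, CFSE = 0.0Δ₀ = 0 cm⁻¹.
Low-spin: t2g^5 e_g^0, orbital CFSE = -2.0Δ₀ = -19970 cm⁻¹; plus 2 excess pairs × P = +34250 cm⁻¹; total 14280 cm⁻¹.
Thus E(LS) − E(HS) = 14280 cm⁻¹.

14280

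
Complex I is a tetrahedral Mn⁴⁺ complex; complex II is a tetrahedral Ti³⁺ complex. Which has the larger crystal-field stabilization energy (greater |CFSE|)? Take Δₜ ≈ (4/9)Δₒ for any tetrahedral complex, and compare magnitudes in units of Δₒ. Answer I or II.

I

I: Mn is in group 7, so Mn⁴⁺ is d³ (7 − 4 = 3); Tetrahedral splitting is small, so the complex is high-spin; e^2 t2^1, CFSE = -0.8Δₜ ≈ -0.36Δₒ.
II: Group 4 minus oxidation state +3 gives a d¹ configuration for Ti³⁺; Tetrahedral fields are weak (Δₜ ≈ 4/9 Δₒ), so electrons fill high-spin; e^1 t2^0, CFSE = -0.6Δₜ ≈ -0.27Δₒ.
So I has the larger |CFSE|.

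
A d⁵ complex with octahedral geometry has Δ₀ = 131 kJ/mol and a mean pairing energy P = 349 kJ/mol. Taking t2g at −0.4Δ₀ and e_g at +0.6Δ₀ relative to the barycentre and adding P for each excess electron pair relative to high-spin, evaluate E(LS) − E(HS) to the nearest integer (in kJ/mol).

436

High-spin: t2g^3 e_g^2, CFSE = 0.0Δ₀ = 0 kJ/mol.
Low-spin: t2g^5 e_g^0, orbital CFSE = -2.0Δ₀ = -262 kJ/mol; plus 2 excess pairs × P = +698 kJ/mol; total 436 kJ/mol.
The difference is 436 − (0) = 436 kJ/mol, so high-spin lies lower.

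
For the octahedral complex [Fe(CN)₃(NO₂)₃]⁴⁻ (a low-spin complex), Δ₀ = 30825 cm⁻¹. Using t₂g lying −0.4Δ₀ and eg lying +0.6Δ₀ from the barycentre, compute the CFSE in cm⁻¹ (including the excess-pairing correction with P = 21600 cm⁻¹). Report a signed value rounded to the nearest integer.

-30780

Ligand charges: 3×(-1) from CN⁻ and 3×(-1) from NO₂⁻ sum to -6; with overall charge -4, Fe is +2.
Fe sits in group 8; removing 2 electrons leaves Fe²⁺ with 8 − 2 = 6 d electrons.
The d⁶ electrons fill as t₂g⁶ eg⁰.
Orbital CFSE = 6(-0.4) + 0(0.6) = -2.4Δ₀ = -2.4 × 30825 = -73980 cm⁻¹.
High-spin d⁶ would be t₂g⁴ eg² with 1 pair; low-spin has 3, so 2 excess pairs cost +2P = +43200 cm⁻¹.
Overall CFSE = -73980 + 43200 = -30780 cm⁻¹.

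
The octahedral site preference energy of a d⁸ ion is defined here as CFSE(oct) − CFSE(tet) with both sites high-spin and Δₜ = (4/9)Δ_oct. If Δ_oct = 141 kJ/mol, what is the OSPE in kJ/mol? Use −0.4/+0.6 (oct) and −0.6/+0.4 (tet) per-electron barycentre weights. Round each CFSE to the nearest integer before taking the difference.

Octahedral high-spin t₂g⁶ eg²: CFSE = -1.2 × 141 = -169 kJ/mol.
Tetrahedral e⁴ t₂⁴ gives -0.8Δₜ = -0.8 × (4/9) × 141 = -50 kJ/mol.
Subtracting, OSPE = -169 − (-50) = -119 kJ/mol.

-119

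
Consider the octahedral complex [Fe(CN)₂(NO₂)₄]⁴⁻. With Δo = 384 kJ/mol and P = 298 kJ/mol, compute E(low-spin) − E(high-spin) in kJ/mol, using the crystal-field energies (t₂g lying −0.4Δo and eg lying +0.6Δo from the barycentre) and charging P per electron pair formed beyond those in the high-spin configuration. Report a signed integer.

Ligand charges: 2×(-1) from CN⁻ and 4×(-1) from NO₂⁻ sum to -6; with overall charge -4, Fe is +2.
Fe²⁺: group 8, so d-count = 8 − 2 = 6.
High-spin: t₂g⁴ eg², CFSE = -0.4Δo = -154 kJ/mol.
Low-spin: t₂g⁶ eg⁰, orbital CFSE = -2.4Δo = -922 kJ/mol; plus 2 excess pairs × P = +596 kJ/mol; total -326 kJ/mol.
E(LS) − E(HS) = -326 − (-154) = -172 kJ/mol.

-172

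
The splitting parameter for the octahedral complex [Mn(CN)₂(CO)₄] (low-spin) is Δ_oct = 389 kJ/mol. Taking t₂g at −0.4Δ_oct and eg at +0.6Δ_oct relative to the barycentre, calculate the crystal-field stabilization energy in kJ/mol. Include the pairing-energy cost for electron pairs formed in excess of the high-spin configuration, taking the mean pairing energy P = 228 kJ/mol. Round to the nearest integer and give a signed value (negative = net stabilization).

-322

Ligand charges: 2×(-1) from CN⁻ and 4×(+0) from CO sum to -2; with overall charge +0, Mn is +2.
Mn is in group 7, so Mn²⁺ is d⁵ (7 − 2 = 5).
Electron filling gives t₂g⁵ eg⁰.
The orbital stabilization is -2.0Δ_oct = -2.0 × 389 = -778 kJ/mol.
Pairing penalty: 2 pairs vs 0 in the high-spin reference → 2 extra × P = 456 kJ/mol.
Net CFSE = -778 + 456 = -322 kJ/mol.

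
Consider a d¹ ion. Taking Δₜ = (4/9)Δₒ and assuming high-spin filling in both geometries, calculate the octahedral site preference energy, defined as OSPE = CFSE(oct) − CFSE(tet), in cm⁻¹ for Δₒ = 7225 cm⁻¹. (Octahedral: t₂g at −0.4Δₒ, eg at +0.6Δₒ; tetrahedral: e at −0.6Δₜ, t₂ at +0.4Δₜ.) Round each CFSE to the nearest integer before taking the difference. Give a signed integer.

-963

Octahedral high-spin t₂g¹ eg⁰: CFSE = -0.4 × 7225 = -2890 cm⁻¹.
Tetrahedral e¹ t₂⁰ gives -0.6Δₜ = -0.6 × (4/9) × 7225 = -1927 cm⁻¹.
Subtracting, OSPE = -2890 − (-1927) = -963 cm⁻¹.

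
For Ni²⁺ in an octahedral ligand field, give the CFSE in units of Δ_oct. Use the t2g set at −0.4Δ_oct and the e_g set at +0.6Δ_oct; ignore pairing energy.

Group 10 minus oxidation state +2 gives a d⁸ configuration for Ni²⁺.
Configuration: t2g^6 e_g^2.
CFSE = 6(-0.4Δ_oct) + 2(0.6Δ_oct) = -2.4Δ_oct + 1.2Δ_oct = -1.2Δ_oct.

-1.2 Δ_oct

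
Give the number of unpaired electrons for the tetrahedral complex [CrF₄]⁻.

Each F⁻ contributes -1; 4 × (-1) = -4. With overall charge -1, Cr is in the +3 oxidation state.
Cr³⁺: group 6, so d-count = 6 − 3 = 3.
With tetrahedral geometry the complex is necessarily high-spin.
Configuration: e² t₂¹, giving 3 unpaired electrons.

3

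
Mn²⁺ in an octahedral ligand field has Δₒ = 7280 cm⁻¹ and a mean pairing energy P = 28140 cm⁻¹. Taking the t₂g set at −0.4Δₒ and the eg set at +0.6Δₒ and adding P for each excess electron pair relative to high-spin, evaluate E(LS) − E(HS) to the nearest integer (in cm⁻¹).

Mn²⁺: group 7, so d-count = 7 − 2 = 5.
High-spin: t₂g³ eg², CFSE = 0.0Δₒ = 0 cm⁻¹.
Low-spin t₂g⁵ eg⁰ gives -2.0Δₒ = -14560 cm⁻¹, but forming 2 extra pairs costs 2P = 56280 cm⁻¹, so E(LS) = -14560 + 56280 = 41720 cm⁻¹.
E(LS) − E(HS) = 41720 − (0) = 41720 cm⁻¹.

41720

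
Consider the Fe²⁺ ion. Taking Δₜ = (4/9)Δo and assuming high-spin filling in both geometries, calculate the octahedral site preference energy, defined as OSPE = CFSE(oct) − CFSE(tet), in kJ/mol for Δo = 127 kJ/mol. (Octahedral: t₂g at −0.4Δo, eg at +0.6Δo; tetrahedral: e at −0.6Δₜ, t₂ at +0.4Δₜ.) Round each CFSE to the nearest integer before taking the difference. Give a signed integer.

Fe is in group 8, so Fe²⁺ is d⁶ (8 − 2 = 6).
In an octahedral site d⁶ (HS) is t2g^4 e_g^2, giving CFSE(oct) = -0.4Δo = -51 kJ/mol.
Tetrahedral: e^3 t2^3, CFSE = 3(−0.6) + 3(+0.4) = -0.6Δₜ = -0.6 × (4/9) × 127 = -34 kJ/mol.
OSPE = -51 − (-34) = -17 kJ/mol.

-17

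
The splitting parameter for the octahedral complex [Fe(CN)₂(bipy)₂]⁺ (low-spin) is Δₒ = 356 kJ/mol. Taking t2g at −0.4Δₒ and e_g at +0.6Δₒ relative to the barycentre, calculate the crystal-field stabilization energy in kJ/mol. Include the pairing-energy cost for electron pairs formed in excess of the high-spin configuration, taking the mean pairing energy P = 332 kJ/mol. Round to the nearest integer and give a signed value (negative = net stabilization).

-48

Ligand charges: 2×(-1) from CN⁻ and 2×(+0) from bipy sum to -2; with overall charge +1, Fe is +3.
Fe³⁺: group 8, so d-count = 8 − 3 = 5.
The d⁵ electrons fill as t2g^5 e_g^0.
CFSE(orbital) = 5×(-0.4Δₒ) + 0×(0.6Δₒ) = -2.0Δₒ; with Δₒ = 356 kJ/mol that is -712 kJ/mol.
Relative to high-spin t2g^3 e_g^2 (0 paired), the low-spin configuration has 2 additional pairs, contributing +2 × 332 = +664 kJ/mol.
Combining: -712 + 664 = -48 kJ/mol.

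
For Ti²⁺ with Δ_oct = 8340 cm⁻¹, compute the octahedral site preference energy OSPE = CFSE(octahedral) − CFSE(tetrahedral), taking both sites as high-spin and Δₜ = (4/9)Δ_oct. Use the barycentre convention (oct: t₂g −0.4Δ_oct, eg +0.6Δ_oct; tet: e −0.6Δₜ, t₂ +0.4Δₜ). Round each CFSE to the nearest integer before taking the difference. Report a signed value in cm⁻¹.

-2224

Ti sits in group 4; removing 2 electrons leaves Ti²⁺ with 4 − 2 = 2 d electrons.
Octahedral (high-spin): t₂g² eg⁰, CFSE = 2(−0.4) + 0(+0.6) = -0.8Δ_oct = -0.8 × 8340 = -6672 cm⁻¹.
Tetrahedral e² t₂⁰ gives -1.2Δₜ = -1.2 × (4/9) × 8340 = -4448 cm⁻¹.
Subtracting, OSPE = -6672 − (-4448) = -2224 cm⁻¹.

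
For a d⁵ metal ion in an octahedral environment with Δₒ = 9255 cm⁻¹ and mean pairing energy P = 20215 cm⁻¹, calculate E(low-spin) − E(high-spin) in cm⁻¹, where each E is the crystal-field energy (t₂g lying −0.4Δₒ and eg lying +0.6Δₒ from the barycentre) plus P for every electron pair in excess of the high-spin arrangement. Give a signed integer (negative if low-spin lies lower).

In the high-spin limit (t₂g³ eg²) the orbital term is 0.0Δₒ = 0 cm⁻¹, with no excess pairing.
Low-spin: t₂g⁵ eg⁰, orbital CFSE = -2.0Δₒ = -18510 cm⁻¹; plus 2 excess pairs × P = +40430 cm⁻¹; total 21920 cm⁻¹.
The difference is 21920 − (0) = 21920 cm⁻¹, so high-spin lies lower.

21920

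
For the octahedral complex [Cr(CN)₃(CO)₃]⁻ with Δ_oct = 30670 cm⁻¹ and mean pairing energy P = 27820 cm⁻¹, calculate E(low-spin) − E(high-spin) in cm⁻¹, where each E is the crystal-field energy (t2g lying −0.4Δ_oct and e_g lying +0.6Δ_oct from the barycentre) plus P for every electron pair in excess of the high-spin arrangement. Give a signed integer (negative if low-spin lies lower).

-2850

Ligand charges: 3×(-1) from CN⁻ and 3×(+0) from CO sum to -3; with overall charge -1, Cr is +2.
Cr²⁺: group 6, so d-count = 6 − 2 = 4.
In the high-spin limit (t2g^3 e_g^1) the orbital term is -0.6Δ_oct = -18402 cm⁻¹, with no excess pairing.
Low-spin: t2g^4 e_g^0, orbital CFSE = -1.6Δ_oct = -49072 cm⁻¹; plus 1 excess pair × P = +27820 cm⁻¹; total -21252 cm⁻¹.
Thus E(LS) − E(HS) = -2850 cm⁻¹.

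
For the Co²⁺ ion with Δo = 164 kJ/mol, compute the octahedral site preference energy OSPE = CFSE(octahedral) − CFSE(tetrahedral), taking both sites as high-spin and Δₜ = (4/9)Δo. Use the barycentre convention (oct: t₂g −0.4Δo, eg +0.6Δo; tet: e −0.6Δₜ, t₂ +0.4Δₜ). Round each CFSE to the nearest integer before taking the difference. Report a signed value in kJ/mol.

Co is in group 9, so Co²⁺ is d⁷ (9 − 2 = 7).
In an octahedral site d⁷ (HS) is t2g^5 e_g^2, giving CFSE(oct) = -0.8Δo = -131 kJ/mol.
Tetrahedral e^4 t2^3 gives -1.2Δₜ = -1.2 × (4/9) × 164 = -87 kJ/mol.
OSPE = CFSE(oct) − CFSE(tet) = -131 − (-87) = -44 kJ/mol.

-44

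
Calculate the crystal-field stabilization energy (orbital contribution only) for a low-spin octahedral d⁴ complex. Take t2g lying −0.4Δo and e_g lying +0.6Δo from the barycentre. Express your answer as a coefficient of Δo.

-1.6 Δo

Configuration: t2g^4 e_g^0.
CFSE = 4(-0.4Δo) + 0(0.6Δo) = -1.6Δo + 0.0Δo = -1.6Δo.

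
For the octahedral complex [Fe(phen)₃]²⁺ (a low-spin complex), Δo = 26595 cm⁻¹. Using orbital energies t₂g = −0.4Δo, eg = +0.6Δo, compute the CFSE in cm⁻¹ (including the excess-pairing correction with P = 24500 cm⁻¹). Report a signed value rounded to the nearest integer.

-14828

phen is neutral, so the +2 overall charge sits on Fe: oxidation state +2.
Group 8 minus oxidation state +2 gives a d⁶ configuration for Fe²⁺.
The d⁶ electrons fill as t₂g⁶ eg⁰.
The orbital stabilization is -2.4Δo = -2.4 × 26595 = -63828 cm⁻¹.
High-spin d⁶ would be t₂g⁴ eg² with 1 pair; low-spin has 3, so 2 excess pairs cost +2P = +49000 cm⁻¹.
Combining: -63828 + 49000 = -14828 cm⁻¹.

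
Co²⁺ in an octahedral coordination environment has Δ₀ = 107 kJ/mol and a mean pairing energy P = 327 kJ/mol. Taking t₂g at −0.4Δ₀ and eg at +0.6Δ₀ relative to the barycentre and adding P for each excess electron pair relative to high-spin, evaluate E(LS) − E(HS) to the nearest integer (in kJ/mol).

Group 9 minus oxidation state +2 gives a d⁷ configuration for Co²⁺.
High-spin d⁷ fills as t₂g⁵ eg² with CFSE 5(−0.4) + 2(+0.6) = -0.8Δ₀ = -86 kJ/mol.
Low-spin: t₂g⁶ eg¹, orbital CFSE = -1.8Δ₀ = -193 kJ/mol; plus 1 excess pair × P = +327 kJ/mol; total 134 kJ/mol.
E(LS) − E(HS) = 134 − (-86) = 220 kJ/mol.

220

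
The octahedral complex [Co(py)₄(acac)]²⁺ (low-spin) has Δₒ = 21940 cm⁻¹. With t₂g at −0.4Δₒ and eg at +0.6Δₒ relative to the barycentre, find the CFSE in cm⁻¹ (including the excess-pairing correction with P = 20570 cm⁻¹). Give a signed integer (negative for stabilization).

Ligand charges: 4×(+0) from py and 1×(-1) from acac⁻ sum to -1; with overall charge +2, Co is +3.
Co³⁺: group 9, so d-count = 9 − 3 = 6.
Configuration: t₂g⁶ eg⁰.
The orbital stabilization is -2.4Δₒ = -2.4 × 21940 = -52656 cm⁻¹.
Pairing penalty: 3 pairs vs 1 in the high-spin reference → 2 extra × P = 41140 cm⁻¹.
Overall CFSE = -52656 + 41140 = -11516 cm⁻¹.

-11516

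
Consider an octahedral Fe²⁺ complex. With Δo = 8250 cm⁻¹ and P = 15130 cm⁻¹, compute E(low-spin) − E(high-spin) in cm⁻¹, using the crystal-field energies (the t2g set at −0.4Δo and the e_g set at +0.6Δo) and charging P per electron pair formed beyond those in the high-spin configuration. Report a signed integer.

13760

Fe sits in group 8; removing 2 electrons leaves Fe²⁺ with 8 − 2 = 6 d electrons.
In the high-spin limit (t2g^4 e_g^2) the orbital term is -0.4Δo = -3300 cm⁻¹, with no excess pairing.
Low-spin t2g^6 e_g^0 gives -2.4Δo = -19800 cm⁻¹, but forming 2 extra pairs costs 2P = 30260 cm⁻¹, so E(LS) = -19800 + 30260 = 10460 cm⁻¹.
Thus E(LS) − E(HS) = 13760 cm⁻¹.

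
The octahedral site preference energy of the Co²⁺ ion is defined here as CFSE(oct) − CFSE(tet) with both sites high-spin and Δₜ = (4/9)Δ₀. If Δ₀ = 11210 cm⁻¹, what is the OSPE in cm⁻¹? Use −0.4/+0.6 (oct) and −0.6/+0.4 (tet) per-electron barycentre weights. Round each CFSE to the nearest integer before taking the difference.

-2989

Co²⁺: group 9, so d-count = 9 − 2 = 7.
In an octahedral site d⁷ (HS) is t₂g⁵ eg², giving CFSE(oct) = -0.8Δ₀ = -8968 cm⁻¹.
In a tetrahedral site the filling is e⁴ t₂³: CFSE(tet) = -1.2Δₜ = -1.2 × (4/9)(11210) = -5979 cm⁻¹.
OSPE = CFSE(oct) − CFSE(tet) = -8968 − (-5979) = -2989 cm⁻¹.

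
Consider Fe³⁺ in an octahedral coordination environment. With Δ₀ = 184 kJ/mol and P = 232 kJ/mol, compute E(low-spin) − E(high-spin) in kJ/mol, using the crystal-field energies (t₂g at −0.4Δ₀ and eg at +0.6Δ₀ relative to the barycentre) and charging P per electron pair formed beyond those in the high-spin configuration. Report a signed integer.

Fe sits in group 8; removing 3 electrons leaves Fe³⁺ with 8 − 3 = 5 d electrons.
High-spin: t₂g³ eg², CFSE = 0.0Δ₀ = 0 kJ/mol.
Low-spin: t₂g⁵ eg⁰, orbital CFSE = -2.0Δ₀ = -368 kJ/mol; plus 2 excess pairs × P = +464 kJ/mol; total 96 kJ/mol.
E(LS) − E(HS) = 96 − (0) = 96 kJ/mol.

96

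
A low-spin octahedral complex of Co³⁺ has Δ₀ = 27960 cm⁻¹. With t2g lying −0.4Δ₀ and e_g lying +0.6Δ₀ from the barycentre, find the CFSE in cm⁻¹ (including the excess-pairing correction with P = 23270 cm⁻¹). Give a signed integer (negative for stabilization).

Co is in group 9, so Co³⁺ is d⁶ (9 − 3 = 6).
Electron filling gives t2g^6 e_g^0.
CFSE(orbital) = 6×(-0.4Δ₀) + 0×(0.6Δ₀) = -2.4Δ₀; with Δ₀ = 27960 cm⁻¹ that is -67104 cm⁻¹.
Pairing penalty: 3 pairs vs 1 in the high-spin reference → 2 extra × P = 46540 cm⁻¹.
Combining: -67104 + 46540 = -20564 cm⁻¹.

-20564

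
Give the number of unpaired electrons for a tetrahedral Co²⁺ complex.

Co sits in group 9; removing 2 electrons leaves Co²⁺ with 9 − 2 = 7 d electrons.
With tetrahedral geometry the complex is necessarily high-spin.
Configuration: e⁴ t₂³, giving 3 unpaired electrons.

3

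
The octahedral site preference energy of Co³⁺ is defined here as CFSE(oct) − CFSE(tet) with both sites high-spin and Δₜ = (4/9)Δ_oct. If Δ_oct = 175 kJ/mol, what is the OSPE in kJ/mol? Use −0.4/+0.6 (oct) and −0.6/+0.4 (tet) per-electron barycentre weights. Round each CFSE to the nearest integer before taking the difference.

Co³⁺: group 9, so d-count = 9 − 3 = 6.
Octahedral high-spin t2g^4 e_g^2: CFSE = -0.4 × 175 = -70 kJ/mol.
Tetrahedral e^3 t2^3 gives -0.6Δₜ = -0.6 × (4/9) × 175 = -47 kJ/mol.
Subtracting, OSPE = -70 − (-47) = -23 kJ/mol.

-23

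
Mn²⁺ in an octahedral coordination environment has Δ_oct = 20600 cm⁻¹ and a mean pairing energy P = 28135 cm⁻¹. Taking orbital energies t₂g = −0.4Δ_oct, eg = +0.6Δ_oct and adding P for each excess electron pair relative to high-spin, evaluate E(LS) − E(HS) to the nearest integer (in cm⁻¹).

15070

Mn²⁺: group 7, so d-count = 7 − 2 = 5.
In the high-spin limit (t₂g³ eg²) the orbital term is 0.0Δ_oct = 0 cm⁻¹, with no excess pairing.
Low-spin: t₂g⁵ eg⁰, orbital CFSE = -2.0Δ_oct = -41200 cm⁻¹; plus 2 excess pairs × P = +56270 cm⁻¹; total 15070 cm⁻¹.
Thus E(LS) − E(HS) = 15070 cm⁻¹.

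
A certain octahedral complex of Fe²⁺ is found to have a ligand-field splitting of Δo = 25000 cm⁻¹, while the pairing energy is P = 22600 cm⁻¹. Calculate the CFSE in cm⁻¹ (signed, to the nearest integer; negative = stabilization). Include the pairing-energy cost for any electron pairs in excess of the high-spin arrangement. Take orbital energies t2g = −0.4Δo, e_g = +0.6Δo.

-14800

Fe²⁺: group 8, so d-count = 8 − 2 = 6.
Here Δo > P (25000 > 22600), so the low-spin state is favoured.
That gives t2g^6 e_g^0.
Orbital CFSE = -2.4Δo = -2.4 × 25000 = -60000 cm⁻¹.
Excess pairs vs high-spin: 3 − 1 = 2; pairing cost = +45200 cm⁻¹.
Net CFSE = -60000 + 45200 = -14800 cm⁻¹.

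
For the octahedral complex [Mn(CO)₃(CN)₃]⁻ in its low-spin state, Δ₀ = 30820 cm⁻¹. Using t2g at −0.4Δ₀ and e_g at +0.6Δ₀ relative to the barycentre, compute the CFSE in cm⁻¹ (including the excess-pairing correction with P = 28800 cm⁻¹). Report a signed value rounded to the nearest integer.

-4040

Ligand charges: 3×(+0) from CO and 3×(-1) from CN⁻ sum to -3; with overall charge -1, Mn is +2.
Group 7 minus oxidation state +2 gives a d⁵ configuration for Mn²⁺.
The d⁵ electrons fill as t2g^5 e_g^0.
Orbital CFSE = 5(-0.4) + 0(0.6) = -2.0Δ₀ = -2.0 × 30820 = -61640 cm⁻¹.
High-spin d⁵ would be t2g^3 e_g^2 with 0 pairs; low-spin has 2, so 2 excess pairs cost +2P = +57600 cm⁻¹.
Combining: -61640 + 57600 = -4040 cm⁻¹.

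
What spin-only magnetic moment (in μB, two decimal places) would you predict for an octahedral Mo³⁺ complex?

3.87 μB

Group 6 minus oxidation state +3 gives a d³ configuration for Mo³⁺.
Configuration: t₂g³ eg⁰ → 3 unpaired electrons.
μ(spin-only) = √[3(3+2)] = √15 ≈ 3.87 μB.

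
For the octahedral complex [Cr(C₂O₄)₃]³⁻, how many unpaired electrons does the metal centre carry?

Each C₂O₄²⁻ contributes -2; 3 × (-2) = -6. With overall charge -3, Cr is in the +3 oxidation state.
Cr³⁺: group 6, so d-count = 6 − 3 = 3.
Configuration: t₂g³ eg⁰, giving 3 unpaired electrons.

3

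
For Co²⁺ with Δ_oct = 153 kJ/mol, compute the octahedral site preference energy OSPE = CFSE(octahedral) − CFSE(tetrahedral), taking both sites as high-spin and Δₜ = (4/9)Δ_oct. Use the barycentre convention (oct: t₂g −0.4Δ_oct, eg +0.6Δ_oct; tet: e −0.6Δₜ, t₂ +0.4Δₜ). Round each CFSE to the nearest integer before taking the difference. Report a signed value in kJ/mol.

Co is in group 9, so Co²⁺ is d⁷ (9 − 2 = 7).
Octahedral (high-spin): t2g^5 e_g^2, CFSE = 5(−0.4) + 2(+0.6) = -0.8Δ_oct = -0.8 × 153 = -122 kJ/mol.
In a tetrahedral site the filling is e^4 t2^3: CFSE(tet) = -1.2Δₜ = -1.2 × (4/9)(153) = -82 kJ/mol.
OSPE = -122 − (-82) = -40 kJ/mol.

-40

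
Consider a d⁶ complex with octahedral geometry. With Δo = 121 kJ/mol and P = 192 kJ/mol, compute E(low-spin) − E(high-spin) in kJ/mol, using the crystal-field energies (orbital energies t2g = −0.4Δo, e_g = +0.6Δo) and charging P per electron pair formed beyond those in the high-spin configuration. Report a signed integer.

High-spin d⁶ fills as t2g^4 e_g^2 with CFSE 4(−0.4) + 2(+0.6) = -0.4Δo = -48 kJ/mol.
Low-spin t2g^6 e_g^0 gives -2.4Δo = -290 kJ/mol, but forming 2 extra pairs costs 2P = 384 kJ/mol, so E(LS) = -290 + 384 = 94 kJ/mol.
E(LS) − E(HS) = 94 − (-48) = 142 kJ/mol.

142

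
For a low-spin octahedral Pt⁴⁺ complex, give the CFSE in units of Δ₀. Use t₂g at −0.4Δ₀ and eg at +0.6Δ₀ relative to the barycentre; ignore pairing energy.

-2.4 Δ₀

Pt sits in group 10; removing 4 electrons leaves Pt⁴⁺ with 10 − 4 = 6 d electrons.
Configuration: t₂g⁶ eg⁰.
CFSE = 6(-0.4Δ₀) + 0(0.6Δ₀) = -2.4Δ₀ + 0.0Δ₀ = -2.4Δ₀.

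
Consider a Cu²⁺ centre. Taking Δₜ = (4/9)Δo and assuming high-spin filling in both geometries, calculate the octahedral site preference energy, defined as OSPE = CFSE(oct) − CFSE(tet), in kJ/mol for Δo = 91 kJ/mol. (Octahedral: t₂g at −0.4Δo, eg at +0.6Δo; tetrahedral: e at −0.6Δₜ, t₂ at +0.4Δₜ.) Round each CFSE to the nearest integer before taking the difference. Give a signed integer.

-39

Group 11 minus oxidation state +2 gives a d⁹ configuration for Cu²⁺.
Octahedral (high-spin): t2g^6 e_g^3, CFSE = 6(−0.4) + 3(+0.6) = -0.6Δo = -0.6 × 91 = -55 kJ/mol.
In a tetrahedral site the filling is e^4 t2^5: CFSE(tet) = -0.4Δₜ = -0.4 × (4/9)(91) = -16 kJ/mol.
Subtracting, OSPE = -55 − (-16) = -39 kJ/mol.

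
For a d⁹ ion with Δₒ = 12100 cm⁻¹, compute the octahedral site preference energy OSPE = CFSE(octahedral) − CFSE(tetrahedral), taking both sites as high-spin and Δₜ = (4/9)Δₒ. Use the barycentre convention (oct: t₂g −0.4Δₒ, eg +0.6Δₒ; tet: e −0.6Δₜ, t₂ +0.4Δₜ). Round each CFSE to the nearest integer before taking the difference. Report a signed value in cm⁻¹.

In an octahedral site d⁹ (HS) is t2g^6 e_g^3, giving CFSE(oct) = -0.6Δₒ = -7260 cm⁻¹.
Tetrahedral: e^4 t2^5, CFSE = 4(−0.6) + 5(+0.4) = -0.4Δₜ = -0.4 × (4/9) × 12100 = -2151 cm⁻¹.
Subtracting, OSPE = -7260 − (-2151) = -5109 cm⁻¹.

-5109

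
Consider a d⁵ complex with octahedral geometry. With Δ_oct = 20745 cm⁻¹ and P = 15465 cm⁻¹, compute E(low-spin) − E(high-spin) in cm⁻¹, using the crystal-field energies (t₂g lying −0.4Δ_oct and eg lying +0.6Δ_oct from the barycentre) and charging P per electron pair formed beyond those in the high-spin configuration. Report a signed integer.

High-spin d⁵ fills as t₂g³ eg² with CFSE 3(−0.4) + 2(+0.6) = 0.0Δ_oct = 0 cm⁻¹.
For low-spin the configuration is t₂g⁵ eg⁰: orbital energy -2.0 × 20745 = -41490 cm⁻¹, and 2 additional pairs relative to high-spin add 30930 cm⁻¹, giving -10560 cm⁻¹.
The difference is -10560 − (0) = -10560 cm⁻¹, so low-spin lies lower.

-10560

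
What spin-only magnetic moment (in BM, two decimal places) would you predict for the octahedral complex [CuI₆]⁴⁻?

1.73 BM

Each I⁻ contributes -1; 6 × (-1) = -6. With overall charge -4, Cu is in the +2 oxidation state.
Cu is in group 11, so Cu²⁺ is d⁹ (11 − 2 = 9).
For octahedral d⁹ the high- and low-spin configurations coincide.
Configuration: t2g^6 e_g^3 → 1 unpaired electron.
μ(spin-only) = √[1(1+2)] = √3 ≈ 1.73 BM.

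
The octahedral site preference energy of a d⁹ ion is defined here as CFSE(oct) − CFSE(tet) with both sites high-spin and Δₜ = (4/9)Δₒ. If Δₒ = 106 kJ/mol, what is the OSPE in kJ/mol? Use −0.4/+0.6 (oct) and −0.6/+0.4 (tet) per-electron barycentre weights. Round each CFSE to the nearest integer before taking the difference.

Octahedral (high-spin): t₂g⁶ eg³, CFSE = 6(−0.4) + 3(+0.6) = -0.6Δₒ = -0.6 × 106 = -64 kJ/mol.
In a tetrahedral site the filling is e⁴ t₂⁵: CFSE(tet) = -0.4Δₜ = -0.4 × (4/9)(106) = -19 kJ/mol.
OSPE = -64 − (-19) = -45 kJ/mol.

-45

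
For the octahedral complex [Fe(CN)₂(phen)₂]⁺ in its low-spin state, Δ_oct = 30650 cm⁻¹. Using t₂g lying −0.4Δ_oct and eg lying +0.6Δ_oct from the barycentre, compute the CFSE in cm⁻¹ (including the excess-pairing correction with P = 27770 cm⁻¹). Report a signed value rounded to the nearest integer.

-5760

Ligand charges: 2×(-1) from CN⁻ and 2×(+0) from phen sum to -2; with overall charge +1, Fe is +3.
Fe sits in group 8; removing 3 electrons leaves Fe³⁺ with 8 − 3 = 5 d electrons.
The d⁵ electrons fill as t₂g⁵ eg⁰.
Orbital CFSE = 5(-0.4) + 0(0.6) = -2.0Δ_oct = -2.0 × 30650 = -61300 cm⁻¹.
Relative to high-spin t₂g³ eg² (0 paired), the low-spin configuration has 2 additional pairs, contributing +2 × 27770 = +55540 cm⁻¹.
Combining: -61300 + 55540 = -5760 cm⁻¹.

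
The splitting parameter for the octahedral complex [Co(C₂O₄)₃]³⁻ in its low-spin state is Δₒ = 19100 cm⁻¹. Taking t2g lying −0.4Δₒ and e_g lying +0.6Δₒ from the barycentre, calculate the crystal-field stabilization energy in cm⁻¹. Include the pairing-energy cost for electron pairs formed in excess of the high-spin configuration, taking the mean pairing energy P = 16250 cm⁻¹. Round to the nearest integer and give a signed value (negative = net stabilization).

-13340

Each C₂O₄²⁻ contributes -2; 3 × (-2) = -6. With overall charge -3, Co is in the +3 oxidation state.
Co is in group 9, so Co³⁺ is d⁶ (9 − 3 = 6).
Electron filling gives t2g^6 e_g^0.
CFSE(orbital) = 6×(-0.4Δₒ) + 0×(0.6Δₒ) = -2.4Δₒ; with Δₒ = 19100 cm⁻¹ that is -45840 cm⁻¹.
High-spin d⁶ would be t2g^4 e_g^2 with 1 pair; low-spin has 3, so 2 excess pairs cost +2P = +32500 cm⁻¹.
Net CFSE = -45840 + 32500 = -13340 cm⁻¹.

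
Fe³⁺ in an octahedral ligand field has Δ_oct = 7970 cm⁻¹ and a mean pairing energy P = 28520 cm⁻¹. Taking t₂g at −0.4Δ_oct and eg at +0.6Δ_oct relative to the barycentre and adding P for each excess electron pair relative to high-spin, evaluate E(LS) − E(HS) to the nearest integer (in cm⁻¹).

Group 8 minus oxidation state +3 gives a d⁵ configuration for Fe³⁺.
In the high-spin limit (t₂g³ eg²) the orbital term is 0.0Δ_oct = 0 cm⁻¹, with no excess pairing.
Low-spin: t₂g⁵ eg⁰, orbital CFSE = -2.0Δ_oct = -15940 cm⁻¹; plus 2 excess pairs × P = +57040 cm⁻¹; total 41100 cm⁻¹.
The difference is 41100 − (0) = 41100 cm⁻¹, so high-spin lies lower.

41100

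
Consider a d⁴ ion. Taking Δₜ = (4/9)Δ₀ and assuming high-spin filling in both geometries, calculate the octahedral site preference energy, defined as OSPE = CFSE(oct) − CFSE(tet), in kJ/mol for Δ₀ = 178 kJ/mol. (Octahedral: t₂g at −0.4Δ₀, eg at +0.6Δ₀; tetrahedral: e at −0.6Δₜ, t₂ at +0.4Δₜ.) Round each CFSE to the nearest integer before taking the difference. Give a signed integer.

Octahedral high-spin t2g^3 e_g^1: CFSE = -0.6 × 178 = -107 kJ/mol.
In a tetrahedral site the filling is e^2 t2^2: CFSE(tet) = -0.4Δₜ = -0.4 × (4/9)(178) = -32 kJ/mol.
OSPE = CFSE(oct) − CFSE(tet) = -107 − (-32) = -75 kJ/mol.

-75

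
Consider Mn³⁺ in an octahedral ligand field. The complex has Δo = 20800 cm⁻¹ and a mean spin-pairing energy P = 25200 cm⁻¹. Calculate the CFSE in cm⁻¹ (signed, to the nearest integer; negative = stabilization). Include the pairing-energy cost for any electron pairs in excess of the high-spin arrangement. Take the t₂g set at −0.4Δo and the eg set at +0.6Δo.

Group 7 minus oxidation state +3 gives a d⁴ configuration for Mn³⁺.
Since Δo = 20800 cm⁻¹ < P = 25200 cm⁻¹, the complex adopts the high-spin configuration.
That gives t₂g³ eg¹.
Orbital CFSE = -0.6Δo = -0.6 × 20800 = -12480 cm⁻¹.
High-spin has no excess pairs, so no pairing correction applies.

-12480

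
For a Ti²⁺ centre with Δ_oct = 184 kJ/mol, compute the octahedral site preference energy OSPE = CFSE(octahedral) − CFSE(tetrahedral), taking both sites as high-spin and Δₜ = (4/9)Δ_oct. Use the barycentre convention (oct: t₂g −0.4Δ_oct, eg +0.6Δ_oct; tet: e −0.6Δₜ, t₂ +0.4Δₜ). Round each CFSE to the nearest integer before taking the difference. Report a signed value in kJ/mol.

-49

Ti sits in group 4; removing 2 electrons leaves Ti²⁺ with 4 − 2 = 2 d electrons.
In an octahedral site d² (HS) is t2g^2 e_g^0, giving CFSE(oct) = -0.8Δ_oct = -147 kJ/mol.
In a tetrahedral site the filling is e^2 t2^0: CFSE(tet) = -1.2Δₜ = -1.2 × (4/9)(184) = -98 kJ/mol.
OSPE = -147 − (-98) = -49 kJ/mol.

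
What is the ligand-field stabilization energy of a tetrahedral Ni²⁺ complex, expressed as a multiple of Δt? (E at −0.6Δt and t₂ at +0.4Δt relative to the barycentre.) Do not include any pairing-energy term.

Ni²⁺: group 10, so d-count = 10 − 2 = 8.
Tetrahedral splitting is small, so the complex is high-spin.
Configuration: e⁴ t₂⁴.
CFSE = 4(-0.6Δt) + 4(0.4Δt) = -2.4Δt + 1.6Δt = -0.8Δt.

-0.8 Δt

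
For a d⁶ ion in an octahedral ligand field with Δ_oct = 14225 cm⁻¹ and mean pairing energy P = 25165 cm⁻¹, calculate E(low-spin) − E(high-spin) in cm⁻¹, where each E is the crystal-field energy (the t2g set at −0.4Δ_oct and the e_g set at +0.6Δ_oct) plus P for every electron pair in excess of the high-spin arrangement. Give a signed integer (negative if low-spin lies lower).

21880

High-spin d⁶ fills as t2g^4 e_g^2 with CFSE 4(−0.4) + 2(+0.6) = -0.4Δ_oct = -5690 cm⁻¹.
Low-spin: t2g^6 e_g^0, orbital CFSE = -2.4Δ_oct = -34140 cm⁻¹; plus 2 excess pairs × P = +50330 cm⁻¹; total 16190 cm⁻¹.
Thus E(LS) − E(HS) = 21880 cm⁻¹.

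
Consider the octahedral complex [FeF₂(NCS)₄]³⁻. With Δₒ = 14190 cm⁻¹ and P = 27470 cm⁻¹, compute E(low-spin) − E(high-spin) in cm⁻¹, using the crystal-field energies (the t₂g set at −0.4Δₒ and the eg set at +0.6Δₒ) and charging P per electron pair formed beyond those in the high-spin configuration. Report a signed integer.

Ligand charges: 2×(-1) from F⁻ and 4×(-1) from NCS⁻ sum to -6; with overall charge -3, Fe is +3.
Fe sits in group 8; removing 3 electrons leaves Fe³⁺ with 8 − 3 = 5 d electrons.
High-spin: t₂g³ eg², CFSE = 0.0Δₒ = 0 cm⁻¹.
Low-spin t₂g⁵ eg⁰ gives -2.0Δₒ = -28380 cm⁻¹, but forming 2 extra pairs costs 2P = 54940 cm⁻¹, so E(LS) = -28380 + 54940 = 26560 cm⁻¹.
E(LS) − E(HS) = 26560 − (0) = 26560 cm⁻¹.

26560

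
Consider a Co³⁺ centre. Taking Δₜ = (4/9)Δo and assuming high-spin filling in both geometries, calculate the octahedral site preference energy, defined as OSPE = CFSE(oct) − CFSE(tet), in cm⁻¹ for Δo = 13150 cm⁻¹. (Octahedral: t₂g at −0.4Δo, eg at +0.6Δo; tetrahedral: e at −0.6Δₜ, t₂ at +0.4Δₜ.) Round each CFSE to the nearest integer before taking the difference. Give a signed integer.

-1753

Co³⁺: group 9, so d-count = 9 − 3 = 6.
Octahedral (high-spin): t₂g⁴ eg², CFSE = 4(−0.4) + 2(+0.6) = -0.4Δo = -0.4 × 13150 = -5260 cm⁻¹.
Tetrahedral e³ t₂³ gives -0.6Δₜ = -0.6 × (4/9) × 13150 = -3507 cm⁻¹.
OSPE = -5260 − (-3507) = -1753 cm⁻¹.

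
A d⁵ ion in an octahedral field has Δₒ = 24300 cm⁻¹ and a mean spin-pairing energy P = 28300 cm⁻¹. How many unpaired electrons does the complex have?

Δₒ < P, so pairing is avoided: the ground state is high-spin.
That gives t₂g³ eg².
Unpaired electrons: 5.

5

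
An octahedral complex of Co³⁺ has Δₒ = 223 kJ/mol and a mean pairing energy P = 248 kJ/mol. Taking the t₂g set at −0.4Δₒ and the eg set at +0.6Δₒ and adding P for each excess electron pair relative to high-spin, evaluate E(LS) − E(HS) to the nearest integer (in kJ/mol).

Co is in group 9, so Co³⁺ is d⁶ (9 − 3 = 6).
High-spin: t₂g⁴ eg², CFSE = -0.4Δₒ = -89 kJ/mol.
For low-spin the configuration is t₂g⁶ eg⁰: orbital energy -2.4 × 223 = -535 kJ/mol, and 2 additional pairs relative to high-spin add 496 kJ/mol, giving -39 kJ/mol.
Thus E(LS) − E(HS) = 50 kJ/mol.

50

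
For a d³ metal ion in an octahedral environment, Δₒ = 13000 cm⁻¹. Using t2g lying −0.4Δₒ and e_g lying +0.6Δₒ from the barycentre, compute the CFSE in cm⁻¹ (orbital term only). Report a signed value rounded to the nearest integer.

-15600

Configuration: t2g^3 e_g^0.
The orbital stabilization is -1.2Δₒ = -1.2 × 13000 = -15600 cm⁻¹.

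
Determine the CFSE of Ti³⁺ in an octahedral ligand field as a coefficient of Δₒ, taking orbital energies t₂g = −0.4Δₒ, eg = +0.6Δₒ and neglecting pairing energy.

-0.4 Δₒ

Group 4 minus oxidation state +3 gives a d¹ configuration for Ti³⁺.
Configuration: t₂g¹ eg⁰.
CFSE = 1(-0.4Δₒ) + 0(0.6Δₒ) = -0.4Δₒ + 0.0Δₒ = -0.4Δₒ.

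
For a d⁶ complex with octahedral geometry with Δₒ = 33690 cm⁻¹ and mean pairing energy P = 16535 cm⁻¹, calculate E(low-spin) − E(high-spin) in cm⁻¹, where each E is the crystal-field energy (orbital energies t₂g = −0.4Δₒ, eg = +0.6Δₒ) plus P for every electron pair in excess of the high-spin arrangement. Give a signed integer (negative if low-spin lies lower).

-34310

In the high-spin limit (t₂g⁴ eg²) the orbital term is -0.4Δₒ = -13476 cm⁻¹, with no excess pairing.
Low-spin t₂g⁶ eg⁰ gives -2.4Δₒ = -80856 cm⁻¹, but forming 2 extra pairs costs 2P = 33070 cm⁻¹, so E(LS) = -80856 + 33070 = -47786 cm⁻¹.
Thus E(LS) − E(HS) = -34310 cm⁻¹.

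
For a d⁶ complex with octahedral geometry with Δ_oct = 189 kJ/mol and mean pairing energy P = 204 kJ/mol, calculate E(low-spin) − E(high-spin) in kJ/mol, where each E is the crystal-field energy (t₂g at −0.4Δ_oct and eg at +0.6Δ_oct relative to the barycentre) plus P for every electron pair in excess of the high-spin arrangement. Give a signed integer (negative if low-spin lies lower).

High-spin d⁶ fills as t₂g⁴ eg² with CFSE 4(−0.4) + 2(+0.6) = -0.4Δ_oct = -76 kJ/mol.
For low-spin the configuration is t₂g⁶ eg⁰: orbital energy -2.4 × 189 = -454 kJ/mol, and 2 additional pairs relative to high-spin add 408 kJ/mol, giving -46 kJ/mol.
E(LS) − E(HS) = -46 − (-76) = 30 kJ/mol.

30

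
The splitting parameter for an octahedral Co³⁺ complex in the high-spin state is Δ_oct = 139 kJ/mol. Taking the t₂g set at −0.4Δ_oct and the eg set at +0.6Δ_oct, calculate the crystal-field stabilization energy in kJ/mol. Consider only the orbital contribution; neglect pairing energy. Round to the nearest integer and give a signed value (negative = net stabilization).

Co sits in group 9; removing 3 electrons leaves Co³⁺ with 9 − 3 = 6 d electrons.
Configuration: t₂g⁴ eg².
The orbital stabilization is -0.4Δ_oct = -0.4 × 139 = -56 kJ/mol.

-56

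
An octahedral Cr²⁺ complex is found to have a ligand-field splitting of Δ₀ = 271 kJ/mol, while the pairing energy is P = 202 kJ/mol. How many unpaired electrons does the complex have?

2

Group 6 minus oxidation state +2 gives a d⁴ configuration for Cr²⁺.
Δ₀ > P, so pairing is preferred: the ground state is low-spin.
Filling d⁴ accordingly: t2g^4 e_g^0.
Unpaired electrons: 2.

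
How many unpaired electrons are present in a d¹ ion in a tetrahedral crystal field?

1

With tetrahedral geometry the complex is necessarily high-spin.
Configuration: e^1 t2^0, giving 1 unpaired electron.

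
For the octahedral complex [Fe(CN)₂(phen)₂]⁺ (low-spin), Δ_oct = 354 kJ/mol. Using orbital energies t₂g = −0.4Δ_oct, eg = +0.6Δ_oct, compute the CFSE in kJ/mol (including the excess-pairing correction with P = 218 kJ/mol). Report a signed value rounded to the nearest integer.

Ligand charges: 2×(-1) from CN⁻ and 2×(+0) from phen sum to -2; with overall charge +1, Fe is +3.
Group 8 minus oxidation state +3 gives a d⁵ configuration for Fe³⁺.
Electron filling gives t₂g⁵ eg⁰.
CFSE(orbital) = 5×(-0.4Δ_oct) + 0×(0.6Δ_oct) = -2.0Δ_oct; with Δ_oct = 354 kJ/mol that is -708 kJ/mol.
High-spin d⁵ would be t₂g³ eg² with 0 pairs; low-spin has 2, so 2 excess pairs cost +2P = +436 kJ/mol.
Overall CFSE = -708 + 436 = -272 kJ/mol.

-272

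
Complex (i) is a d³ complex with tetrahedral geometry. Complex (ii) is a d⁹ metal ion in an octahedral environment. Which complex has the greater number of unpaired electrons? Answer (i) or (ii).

(i): With tetrahedral geometry the complex is necessarily high-spin; e² t₂¹ → 3 unpaired.
(ii): t₂g⁶ eg³ → 1 unpaired.
So (i) has more unpaired electrons.

(i)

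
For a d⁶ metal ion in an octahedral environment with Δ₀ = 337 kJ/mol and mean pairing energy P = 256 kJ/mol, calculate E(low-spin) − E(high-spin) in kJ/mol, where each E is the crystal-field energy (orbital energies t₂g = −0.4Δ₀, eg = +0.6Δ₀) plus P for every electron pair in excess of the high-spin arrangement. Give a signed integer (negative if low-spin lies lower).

High-spin: t₂g⁴ eg², CFSE = -0.4Δ₀ = -135 kJ/mol.
Low-spin: t₂g⁶ eg⁰, orbital CFSE = -2.4Δ₀ = -809 kJ/mol; plus 2 excess pairs × P = +512 kJ/mol; total -297 kJ/mol.
Thus E(LS) − E(HS) = -162 kJ/mol.

-162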